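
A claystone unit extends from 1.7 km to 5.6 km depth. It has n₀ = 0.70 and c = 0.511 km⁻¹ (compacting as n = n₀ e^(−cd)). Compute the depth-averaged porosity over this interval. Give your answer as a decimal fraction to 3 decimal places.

0.127

⟨n⟩ = (1/(d₂−d₁)) ∫ n₀ e^(−cd) dd = n₀·(e^(−c·d₁) − e^(−c·d₂)) / (c·(d₂−d₁))
e^(−0.511×1.7) = 0.4195; e^(−0.511×5.6) = 0.0572
⟨n⟩ = 0.7 × (0.4195 − 0.0572) / (0.511 × 3.9) = 0.7 × 0.1818 = 0.1273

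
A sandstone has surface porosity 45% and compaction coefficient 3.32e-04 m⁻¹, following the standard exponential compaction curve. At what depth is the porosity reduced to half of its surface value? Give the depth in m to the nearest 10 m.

Working in km (1 km = 1000 m; c in km⁻¹ = c in m⁻¹ × 1000):
phi/phi₀ = 1/2 ⇒ exp(−c·Z) = 1/2 ⇒ Z = ln(2) / c
Z = 0.6931 / 0.332 = 2.088 km

2090 m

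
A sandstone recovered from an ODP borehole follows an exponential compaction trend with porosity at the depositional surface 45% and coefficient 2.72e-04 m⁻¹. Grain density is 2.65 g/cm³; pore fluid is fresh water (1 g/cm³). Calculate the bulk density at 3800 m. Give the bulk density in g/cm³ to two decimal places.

Working in km (1 km = 1000 m; β in km⁻¹ = β in m⁻¹ × 1000):
Porosity at depth: phi = 0.45·exp(−0.272×3.8) = 0.45×0.3557 = 0.1601
Bulk density: ρ_b = (1−phi)ρ_g + phi·ρ_f = 0.8399×2.65 + 0.1601×1
       = 2.226 + 0.160 = 2.386 g/cm³

2.39 g/cm³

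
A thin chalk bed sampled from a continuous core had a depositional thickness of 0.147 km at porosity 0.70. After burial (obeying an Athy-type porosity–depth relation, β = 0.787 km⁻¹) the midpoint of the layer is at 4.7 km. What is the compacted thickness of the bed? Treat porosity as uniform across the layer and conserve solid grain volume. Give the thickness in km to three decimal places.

0.045 km

Porosity at 4.7 km: n = 0.7·exp(−0.787×4.7) = 0.0173
Solid-volume conservation: h(1−n) = h₀(1−n₀) ⇒ h = h₀·(1−n₀)/(1−n)
h = 0.147 × (1 − 0.7)/(1 − 0.0173) = 0.147 × 0.3053 = 0.0449 km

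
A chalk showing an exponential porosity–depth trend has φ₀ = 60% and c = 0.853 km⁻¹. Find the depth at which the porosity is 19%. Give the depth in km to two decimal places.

Invert Athy's law: d = ln(φ₀/φ) / c
d = ln(0.6/0.19) / 0.853 = ln(3.158) / 0.853 = 1.1499 / 0.853 = 1.348 km

1.35 km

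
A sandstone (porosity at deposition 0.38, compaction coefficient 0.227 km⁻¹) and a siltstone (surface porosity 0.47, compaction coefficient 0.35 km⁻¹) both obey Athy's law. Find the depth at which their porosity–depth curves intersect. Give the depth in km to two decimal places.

1.73 km

Set n₀ₐ e^(−βₐZ) = n₀ᵦ e^(−βᵦZ) ⇒ ln(n₀ₐ/n₀ᵦ) = (βₐ − βᵦ)·Z
Z = ln(0.38/0.47) / (0.227 − 0.35) = -0.2126 / -0.123 = 1.728 km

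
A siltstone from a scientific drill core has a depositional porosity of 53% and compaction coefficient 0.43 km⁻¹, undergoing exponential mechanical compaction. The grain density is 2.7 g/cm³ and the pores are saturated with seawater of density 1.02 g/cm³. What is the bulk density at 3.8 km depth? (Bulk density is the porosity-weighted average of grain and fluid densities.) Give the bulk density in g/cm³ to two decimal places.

Porosity at depth: φ = 0.53·exp(−0.43×3.8) = 0.53×0.1951 = 0.1034
Bulk density: ρ_b = (1−φ)ρ_g + φ·ρ_f = 0.8966×2.7 + 0.1034×1.02
       = 2.421 + 0.105 = 2.526 g/cm³

2.53 g/cm³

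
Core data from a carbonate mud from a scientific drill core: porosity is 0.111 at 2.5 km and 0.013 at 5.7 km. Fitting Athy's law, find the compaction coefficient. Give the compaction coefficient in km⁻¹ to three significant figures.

0.670 km⁻¹

Athy: n(d) = n₀ e^(−βd) ⇒ n₁/n₂ = e^{β(d₂−d₁)} ⇒ β = ln(n₁/n₂)/(d₂−d₁)
β = ln(0.111/0.013) / (5.7 − 2.5) = ln(8.538) / 3.2 = 2.1446 / 3.2 = 0.6702 km⁻¹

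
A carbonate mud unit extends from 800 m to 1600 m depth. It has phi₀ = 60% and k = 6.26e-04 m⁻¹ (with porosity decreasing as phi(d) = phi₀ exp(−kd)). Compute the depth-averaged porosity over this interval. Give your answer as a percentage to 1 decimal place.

28.6%

Working in km (1 km = 1000 m; k in km⁻¹ = k in m⁻¹ × 1000):
⟨phi⟩ = (1/(d₂−d₁)) ∫ phi₀ e^(−kd) dd = phi₀·(e^(−k·d₁) − e^(−k·d₂)) / (k·(d₂−d₁))
e^(−0.626×0.8) = 0.6060; e^(−0.626×1.6) = 0.3673
⟨phi⟩ = 0.6 × (0.6060 − 0.3673) / (0.626 × 0.8) = 0.6 × 0.4767 = 0.2860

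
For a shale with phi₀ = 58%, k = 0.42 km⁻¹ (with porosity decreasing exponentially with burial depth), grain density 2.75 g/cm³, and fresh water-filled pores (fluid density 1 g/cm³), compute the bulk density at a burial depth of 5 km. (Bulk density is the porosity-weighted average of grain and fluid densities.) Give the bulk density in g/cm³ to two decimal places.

2.63 g/cm³

Porosity at depth: phi = 0.58·exp(−0.42×5) = 0.58×0.1225 = 0.0710
Bulk density: ρ_b = (1−phi)ρ_g + phi·ρ_f = 0.9290×2.75 + 0.0710×1
       = 2.555 + 0.071 = 2.626 g/cm³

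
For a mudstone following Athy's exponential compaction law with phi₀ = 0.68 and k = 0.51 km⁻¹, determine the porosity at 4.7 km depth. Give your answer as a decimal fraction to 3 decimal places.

0.062

phi = phi₀·exp(−k·z) = 0.68 × exp(−0.51 × 4.7) = 0.68 × exp(−2.397)
  = 0.68 × 0.0910 = 0.0619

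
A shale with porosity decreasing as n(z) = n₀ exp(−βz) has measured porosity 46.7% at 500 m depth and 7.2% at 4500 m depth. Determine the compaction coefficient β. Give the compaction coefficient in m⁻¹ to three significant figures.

Working in km (1 km = 1000 m; β in km⁻¹ = β in m⁻¹ × 1000):
Athy: n(z) = n₀ e^(−βz) ⇒ n₁/n₂ = e^{β(z₂−z₁)} ⇒ β = ln(n₁/n₂)/(z₂−z₁)
β = ln(0.467/0.072) / (4.5 − 0.5) = ln(6.486) / 4 = 1.8697 / 4 = 0.4674 km⁻¹

0.000467 m⁻¹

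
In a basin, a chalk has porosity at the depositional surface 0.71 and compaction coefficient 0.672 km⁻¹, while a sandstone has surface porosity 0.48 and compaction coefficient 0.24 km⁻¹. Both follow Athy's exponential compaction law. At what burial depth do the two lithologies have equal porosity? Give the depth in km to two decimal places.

0.91 km

Set φ₀ₐ e^(−cₐZ) = φ₀ᵦ e^(−cᵦZ) ⇒ ln(φ₀ₐ/φ₀ᵦ) = (cₐ − cᵦ)·Z
Z = ln(0.71/0.48) / (0.672 − 0.24) = 0.3915 / 0.432 = 0.906 km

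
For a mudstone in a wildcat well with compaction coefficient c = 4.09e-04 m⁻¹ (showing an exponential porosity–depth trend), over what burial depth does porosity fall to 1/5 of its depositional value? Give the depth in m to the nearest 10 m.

3940 m

Working in km (1 km = 1000 m; c in km⁻¹ = c in m⁻¹ × 1000):
φ/φ₀ = 1/5 ⇒ exp(−c·d) = 1/5 ⇒ d = ln(5) / c
d = 1.6094 / 0.409 = 3.935 km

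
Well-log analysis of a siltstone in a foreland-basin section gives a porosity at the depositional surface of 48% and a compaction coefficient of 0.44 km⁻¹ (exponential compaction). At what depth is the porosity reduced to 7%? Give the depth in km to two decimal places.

Invert Athy's law: d = ln(phi₀/phi) / k
d = ln(0.48/0.07) / 0.44 = ln(6.857) / 0.44 = 1.9253 / 0.44 = 4.376 km

4.38 km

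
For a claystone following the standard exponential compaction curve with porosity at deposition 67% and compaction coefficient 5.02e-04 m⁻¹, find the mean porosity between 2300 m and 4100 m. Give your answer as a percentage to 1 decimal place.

13.9%

Working in km (1 km = 1000 m; β in km⁻¹ = β in m⁻¹ × 1000):
⟨n⟩ = (1/(Z₂−Z₁)) ∫ n₀ e^(−βZ) dZ = n₀·(e^(−β·Z₁) − e^(−β·Z₂)) / (β·(Z₂−Z₁))
e^(−0.502×2.3) = 0.3152; e^(−0.502×4.1) = 0.1277
⟨n⟩ = 0.67 × (0.3152 − 0.1277) / (0.502 × 1.8) = 0.67 × 0.2075 = 0.1390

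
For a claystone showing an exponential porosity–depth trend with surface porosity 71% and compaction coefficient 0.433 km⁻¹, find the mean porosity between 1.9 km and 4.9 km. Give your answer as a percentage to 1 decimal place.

⟨phi⟩ = (1/(Z₂−Z₁)) ∫ phi₀ e^(−kZ) dZ = phi₀·(e^(−k·Z₁) − e^(−k·Z₂)) / (k·(Z₂−Z₁))
e^(−0.433×1.9) = 0.4392; e^(−0.433×4.9) = 0.1198
⟨phi⟩ = 0.71 × (0.4392 − 0.1198) / (0.433 × 3) = 0.71 × 0.2459 = 0.1746

17.5%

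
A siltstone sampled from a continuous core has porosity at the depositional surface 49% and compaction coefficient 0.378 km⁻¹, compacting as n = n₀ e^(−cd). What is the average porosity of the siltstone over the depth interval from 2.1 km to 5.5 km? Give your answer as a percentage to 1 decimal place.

⟨n⟩ = (1/(d₂−d₁)) ∫ n₀ e^(−cd) dd = n₀·(e^(−c·d₁) − e^(−c·d₂)) / (c·(d₂−d₁))
e^(−0.378×2.1) = 0.4521; e^(−0.378×5.5) = 0.1251
⟨n⟩ = 0.49 × (0.4521 − 0.1251) / (0.378 × 3.4) = 0.49 × 0.2545 = 0.1247

12.5%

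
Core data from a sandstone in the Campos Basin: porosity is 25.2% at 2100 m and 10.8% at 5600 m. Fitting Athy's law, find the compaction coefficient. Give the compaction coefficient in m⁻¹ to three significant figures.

0.000242 m⁻¹

Working in km (1 km = 1000 m; k in km⁻¹ = k in m⁻¹ × 1000):
Athy: phi(Z) = phi₀ e^(−kZ) ⇒ phi₁/phi₂ = e^{k(Z₂−Z₁)} ⇒ k = ln(phi₁/phi₂)/(Z₂−Z₁)
k = ln(0.252/0.108) / (5.6 − 2.1) = ln(2.333) / 3.5 = 0.8473 / 3.5 = 0.2421 km⁻¹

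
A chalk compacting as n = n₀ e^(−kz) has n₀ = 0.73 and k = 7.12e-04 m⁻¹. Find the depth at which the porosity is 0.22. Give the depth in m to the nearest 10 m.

1680 m

Working in km (1 km = 1000 m; k in km⁻¹ = k in m⁻¹ × 1000):
Invert Athy's law: z = ln(n₀/n) / k
z = ln(0.73/0.22) / 0.712 = ln(3.318) / 0.712 = 1.1994 / 0.712 = 1.685 km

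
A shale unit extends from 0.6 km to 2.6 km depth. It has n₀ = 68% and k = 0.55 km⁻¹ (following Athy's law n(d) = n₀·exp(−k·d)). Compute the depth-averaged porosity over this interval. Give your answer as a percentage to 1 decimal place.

⟨n⟩ = (1/(d₂−d₁)) ∫ n₀ e^(−kd) dd = n₀·(e^(−k·d₁) − e^(−k·d₂)) / (k·(d₂−d₁))
e^(−0.55×0.6) = 0.7189; e^(−0.55×2.6) = 0.2393
⟨n⟩ = 0.68 × (0.7189 − 0.2393) / (0.55 × 2) = 0.68 × 0.4360 = 0.2965

29.6%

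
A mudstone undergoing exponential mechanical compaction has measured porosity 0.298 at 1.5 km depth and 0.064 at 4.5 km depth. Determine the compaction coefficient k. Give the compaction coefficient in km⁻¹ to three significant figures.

Athy: n(z) = n₀ e^(−kz) ⇒ n₁/n₂ = e^{k(z₂−z₁)} ⇒ k = ln(n₁/n₂)/(z₂−z₁)
k = ln(0.298/0.064) / (4.5 − 1.5) = ln(4.656) / 3 = 1.5382 / 3 = 0.5127 km⁻¹

0.513 km⁻¹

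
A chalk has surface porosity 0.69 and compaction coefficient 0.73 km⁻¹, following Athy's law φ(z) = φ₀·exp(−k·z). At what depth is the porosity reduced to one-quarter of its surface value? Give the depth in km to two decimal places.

1.90 km

φ/φ₀ = 1/4 ⇒ exp(−k·z) = 1/4 ⇒ z = ln(4) / k
z = 1.3863 / 0.73 = 1.899 km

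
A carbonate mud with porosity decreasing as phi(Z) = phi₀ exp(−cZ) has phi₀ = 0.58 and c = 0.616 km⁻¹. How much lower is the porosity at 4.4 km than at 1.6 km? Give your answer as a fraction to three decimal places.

0.178

phi(1.6) = 0.58·e^(−0.616×1.6) = 0.2165
phi(4.4) = 0.58·e^(−0.616×4.4) = 0.0386
Δphi = 0.2165 − 0.0386 = 0.1779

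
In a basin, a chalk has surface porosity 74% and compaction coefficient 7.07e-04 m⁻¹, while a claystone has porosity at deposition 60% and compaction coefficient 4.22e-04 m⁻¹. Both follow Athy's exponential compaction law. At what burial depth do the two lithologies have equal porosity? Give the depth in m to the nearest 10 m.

740 m

Working in km (1 km = 1000 m; k in km⁻¹ = k in m⁻¹ × 1000):
Set n₀ₐ e^(−kₐZ) = n₀ᵦ e^(−kᵦZ) ⇒ ln(n₀ₐ/n₀ᵦ) = (kₐ − kᵦ)·Z
Z = ln(0.74/0.6) / (0.707 − 0.422) = 0.2097 / 0.285 = 0.736 km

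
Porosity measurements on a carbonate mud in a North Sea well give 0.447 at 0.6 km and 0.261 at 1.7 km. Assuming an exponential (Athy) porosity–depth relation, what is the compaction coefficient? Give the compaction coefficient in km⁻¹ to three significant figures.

0.489 km⁻¹

Athy: n(z) = n₀ e^(−cz) ⇒ n₁/n₂ = e^{c(z₂−z₁)} ⇒ c = ln(n₁/n₂)/(z₂−z₁)
c = ln(0.447/0.261) / (1.7 − 0.6) = ln(1.713) / 1.1 = 0.5380 / 1.1 = 0.4891 km⁻¹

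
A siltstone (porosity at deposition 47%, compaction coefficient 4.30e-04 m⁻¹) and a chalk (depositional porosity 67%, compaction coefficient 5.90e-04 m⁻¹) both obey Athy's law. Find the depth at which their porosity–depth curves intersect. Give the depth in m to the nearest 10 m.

2220 m

Working in km (1 km = 1000 m; c in km⁻¹ = c in m⁻¹ × 1000):
Set φ₀ₐ e^(−cₐZ) = φ₀ᵦ e^(−cᵦZ) ⇒ ln(φ₀ₐ/φ₀ᵦ) = (cₐ − cᵦ)·Z
Z = ln(0.47/0.67) / (0.43 − 0.59) = -0.3545 / -0.16 = 2.216 km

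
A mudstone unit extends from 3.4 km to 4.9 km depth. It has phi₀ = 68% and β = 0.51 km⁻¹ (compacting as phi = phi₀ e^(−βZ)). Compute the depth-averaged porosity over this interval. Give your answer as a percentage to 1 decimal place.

8.4%

⟨phi⟩ = (1/(Z₂−Z₁)) ∫ phi₀ e^(−βZ) dZ = phi₀·(e^(−β·Z₁) − e^(−β·Z₂)) / (β·(Z₂−Z₁))
e^(−0.51×3.4) = 0.1766; e^(−0.51×4.9) = 0.0822
⟨phi⟩ = 0.68 × (0.1766 − 0.0822) / (0.51 × 1.5) = 0.68 × 0.1234 = 0.0839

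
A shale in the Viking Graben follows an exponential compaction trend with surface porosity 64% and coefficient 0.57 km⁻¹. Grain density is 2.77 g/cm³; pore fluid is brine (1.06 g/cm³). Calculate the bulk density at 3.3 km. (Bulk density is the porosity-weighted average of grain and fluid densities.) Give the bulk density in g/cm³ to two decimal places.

Porosity at depth: n = 0.64·exp(−0.57×3.3) = 0.64×0.1524 = 0.0976
Bulk density: ρ_b = (1−n)ρ_g + n·ρ_f = 0.9024×2.77 + 0.0976×1.06
       = 2.500 + 0.103 = 2.603 g/cm³

2.60 g/cm³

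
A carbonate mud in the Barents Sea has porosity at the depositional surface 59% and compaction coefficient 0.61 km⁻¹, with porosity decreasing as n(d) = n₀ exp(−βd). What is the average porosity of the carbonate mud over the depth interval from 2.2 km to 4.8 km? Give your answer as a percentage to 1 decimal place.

⟨n⟩ = (1/(d₂−d₁)) ∫ n₀ e^(−βd) dd = n₀·(e^(−β·d₁) − e^(−β·d₂)) / (β·(d₂−d₁))
e^(−0.61×2.2) = 0.2613; e^(−0.61×4.8) = 0.0535
⟨n⟩ = 0.59 × (0.2613 − 0.0535) / (0.61 × 2.6) = 0.59 × 0.1310 = 0.0773

7.7%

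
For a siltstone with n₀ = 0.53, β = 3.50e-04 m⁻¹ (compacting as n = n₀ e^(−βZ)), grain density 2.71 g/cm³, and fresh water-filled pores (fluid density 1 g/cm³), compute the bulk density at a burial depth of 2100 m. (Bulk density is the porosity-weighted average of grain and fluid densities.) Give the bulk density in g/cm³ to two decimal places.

2.28 g/cm³

Working in km (1 km = 1000 m; β in km⁻¹ = β in m⁻¹ × 1000):
Porosity at depth: n = 0.53·exp(−0.35×2.1) = 0.53×0.4795 = 0.2541
Bulk density: ρ_b = (1−n)ρ_g + n·ρ_f = 0.7459×2.71 + 0.2541×1
       = 2.021 + 0.254 = 2.275 g/cm³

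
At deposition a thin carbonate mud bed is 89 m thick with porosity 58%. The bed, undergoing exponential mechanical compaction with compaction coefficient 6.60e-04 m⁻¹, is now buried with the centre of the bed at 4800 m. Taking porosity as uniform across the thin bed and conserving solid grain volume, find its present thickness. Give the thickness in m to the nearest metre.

Working in km (1 km = 1000 m; k in km⁻¹ = k in m⁻¹ × 1000):
Porosity at 4.8 km: n = 0.58·exp(−0.66×4.8) = 0.0244
Solid-volume conservation: h(1−n) = h₀(1−n₀) ⇒ h = h₀·(1−n₀)/(1−n)
h = 0.089 × (1 − 0.58)/(1 − 0.0244) = 0.089 × 0.4305 = 0.0383 km

38 m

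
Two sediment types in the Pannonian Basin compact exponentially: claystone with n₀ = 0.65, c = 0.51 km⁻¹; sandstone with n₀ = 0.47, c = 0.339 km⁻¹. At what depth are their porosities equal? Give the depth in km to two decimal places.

Set n₀ₐ e^(−cₐZ) = n₀ᵦ e^(−cᵦZ) ⇒ ln(n₀ₐ/n₀ᵦ) = (cₐ − cᵦ)·Z
Z = ln(0.65/0.47) / (0.51 − 0.339) = 0.3242 / 0.171 = 1.896 km

1.90 km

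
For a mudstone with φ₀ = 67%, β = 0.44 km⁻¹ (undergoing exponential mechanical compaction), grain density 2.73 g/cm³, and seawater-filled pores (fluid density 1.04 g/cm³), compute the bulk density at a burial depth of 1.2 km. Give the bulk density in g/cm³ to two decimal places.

2.06 g/cm³

Porosity at depth: φ = 0.67·exp(−0.44×1.2) = 0.67×0.5898 = 0.3952
Bulk density: ρ_b = (1−φ)ρ_g + φ·ρ_f = 0.6048×2.73 + 0.3952×1.04
       = 1.651 + 0.411 = 2.062 g/cm³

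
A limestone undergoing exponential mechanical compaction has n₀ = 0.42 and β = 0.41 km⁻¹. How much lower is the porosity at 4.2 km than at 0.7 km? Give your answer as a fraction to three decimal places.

n(0.7) = 0.42·e^(−0.41×0.7) = 0.3152
n(4.2) = 0.42·e^(−0.41×4.2) = 0.0751
Δn = 0.3152 − 0.0751 = 0.2402

0.240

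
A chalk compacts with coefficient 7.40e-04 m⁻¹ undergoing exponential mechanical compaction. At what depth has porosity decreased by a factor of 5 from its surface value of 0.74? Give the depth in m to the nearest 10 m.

2170 m

Working in km (1 km = 1000 m; β in km⁻¹ = β in m⁻¹ × 1000):
n/n₀ = 1/5 ⇒ exp(−β·z) = 1/5 ⇒ z = ln(5) / β
z = 1.6094 / 0.74 = 2.175 km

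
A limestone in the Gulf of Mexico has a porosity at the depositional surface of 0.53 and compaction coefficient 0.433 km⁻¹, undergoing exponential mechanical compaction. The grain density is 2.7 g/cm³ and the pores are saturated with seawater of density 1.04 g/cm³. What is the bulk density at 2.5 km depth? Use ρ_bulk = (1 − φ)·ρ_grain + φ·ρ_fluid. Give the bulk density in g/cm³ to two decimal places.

Porosity at depth: phi = 0.53·exp(−0.433×2.5) = 0.53×0.3387 = 0.1795
Bulk density: ρ_b = (1−phi)ρ_g + phi·ρ_f = 0.8205×2.7 + 0.1795×1.04
       = 2.215 + 0.187 = 2.402 g/cm³

2.40 g/cm³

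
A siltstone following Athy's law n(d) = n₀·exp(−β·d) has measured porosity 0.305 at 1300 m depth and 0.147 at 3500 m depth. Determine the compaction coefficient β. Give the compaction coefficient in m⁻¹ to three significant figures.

0.000332 m⁻¹

Working in km (1 km = 1000 m; β in km⁻¹ = β in m⁻¹ × 1000):
Athy: n(d) = n₀ e^(−βd) ⇒ n₁/n₂ = e^{β(d₂−d₁)} ⇒ β = ln(n₁/n₂)/(d₂−d₁)
β = ln(0.305/0.147) / (3.5 − 1.3) = ln(2.075) / 2.2 = 0.7299 / 2.2 = 0.3318 km⁻¹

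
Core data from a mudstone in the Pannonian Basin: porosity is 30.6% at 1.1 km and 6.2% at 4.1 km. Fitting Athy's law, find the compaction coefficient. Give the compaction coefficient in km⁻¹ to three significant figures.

0.532 km⁻¹

Athy: n(d) = n₀ e^(−cd) ⇒ n₁/n₂ = e^{c(d₂−d₁)} ⇒ c = ln(n₁/n₂)/(d₂−d₁)
c = ln(0.306/0.062) / (4.1 − 1.1) = ln(4.935) / 3 = 1.5965 / 3 = 0.5322 km⁻¹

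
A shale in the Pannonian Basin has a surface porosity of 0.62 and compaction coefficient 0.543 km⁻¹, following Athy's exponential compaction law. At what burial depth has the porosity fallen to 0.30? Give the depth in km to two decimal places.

1.34 km

Invert Athy's law: Z = ln(phi₀/phi) / c
Z = ln(0.62/0.3) / 0.543 = ln(2.067) / 0.543 = 0.7259 / 0.543 = 1.337 km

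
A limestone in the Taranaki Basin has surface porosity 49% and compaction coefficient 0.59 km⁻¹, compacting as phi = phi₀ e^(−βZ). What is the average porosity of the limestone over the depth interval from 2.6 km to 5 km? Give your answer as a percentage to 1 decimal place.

5.7%

⟨phi⟩ = (1/(Z₂−Z₁)) ∫ phi₀ e^(−βZ) dZ = phi₀·(e^(−β·Z₁) − e^(−β·Z₂)) / (β·(Z₂−Z₁))
e^(−0.59×2.6) = 0.2157; e^(−0.59×5) = 0.0523
⟨phi⟩ = 0.49 × (0.2157 − 0.0523) / (0.59 × 2.4) = 0.49 × 0.1153 = 0.0565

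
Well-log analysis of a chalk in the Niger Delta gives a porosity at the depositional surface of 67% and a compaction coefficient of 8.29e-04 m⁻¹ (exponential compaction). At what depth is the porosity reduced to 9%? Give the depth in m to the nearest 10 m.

Working in km (1 km = 1000 m; c in km⁻¹ = c in m⁻¹ × 1000):
Invert Athy's law: d = ln(φ₀/φ) / c
d = ln(0.67/0.09) / 0.829 = ln(7.444) / 0.829 = 2.0075 / 0.829 = 2.422 km

2420 m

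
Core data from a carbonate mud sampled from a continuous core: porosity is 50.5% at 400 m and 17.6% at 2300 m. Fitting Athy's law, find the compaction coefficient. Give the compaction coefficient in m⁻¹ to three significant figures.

Working in km (1 km = 1000 m; c in km⁻¹ = c in m⁻¹ × 1000):
Athy: φ(z) = φ₀ e^(−cz) ⇒ φ₁/φ₂ = e^{c(z₂−z₁)} ⇒ c = ln(φ₁/φ₂)/(z₂−z₁)
c = ln(0.505/0.176) / (2.3 − 0.4) = ln(2.869) / 1.9 = 1.0541 / 1.9 = 0.5548 km⁻¹

0.000555 m⁻¹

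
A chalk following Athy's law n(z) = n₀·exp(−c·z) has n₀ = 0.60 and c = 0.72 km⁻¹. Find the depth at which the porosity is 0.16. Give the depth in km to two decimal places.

1.84 km

Invert Athy's law: z = ln(n₀/n) / c
z = ln(0.6/0.16) / 0.72 = ln(3.75) / 0.72 = 1.3218 / 0.72 = 1.836 km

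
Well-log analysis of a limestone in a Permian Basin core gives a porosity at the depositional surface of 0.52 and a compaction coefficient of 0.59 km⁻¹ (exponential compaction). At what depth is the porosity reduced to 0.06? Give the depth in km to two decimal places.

Invert Athy's law: z = ln(phi₀/phi) / c
z = ln(0.52/0.06) / 0.59 = ln(8.667) / 0.59 = 2.1595 / 0.59 = 3.660 km

3.66 km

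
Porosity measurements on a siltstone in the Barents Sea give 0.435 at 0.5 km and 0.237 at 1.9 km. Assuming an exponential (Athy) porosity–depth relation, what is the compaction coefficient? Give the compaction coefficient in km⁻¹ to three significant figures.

0.434 km⁻¹

Athy: φ(d) = φ₀ e^(−βd) ⇒ φ₁/φ₂ = e^{β(d₂−d₁)} ⇒ β = ln(φ₁/φ₂)/(d₂−d₁)
β = ln(0.435/0.237) / (1.9 − 0.5) = ln(1.835) / 1.4 = 0.6073 / 1.4 = 0.4338 km⁻¹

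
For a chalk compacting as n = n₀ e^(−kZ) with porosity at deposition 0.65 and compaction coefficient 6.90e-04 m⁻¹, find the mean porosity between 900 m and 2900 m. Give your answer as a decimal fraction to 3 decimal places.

Working in km (1 km = 1000 m; k in km⁻¹ = k in m⁻¹ × 1000):
⟨n⟩ = (1/(Z₂−Z₁)) ∫ n₀ e^(−kZ) dZ = n₀·(e^(−k·Z₁) − e^(−k·Z₂)) / (k·(Z₂−Z₁))
e^(−0.69×0.9) = 0.5374; e^(−0.69×2.9) = 0.1352
⟨n⟩ = 0.65 × (0.5374 − 0.1352) / (0.69 × 2) = 0.65 × 0.2915 = 0.1894

0.189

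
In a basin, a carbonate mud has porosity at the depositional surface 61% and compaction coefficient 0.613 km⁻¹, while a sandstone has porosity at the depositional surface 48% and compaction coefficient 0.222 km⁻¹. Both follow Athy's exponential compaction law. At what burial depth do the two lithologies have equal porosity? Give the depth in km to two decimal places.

Set n₀ₐ e^(−cₐd) = n₀ᵦ e^(−cᵦd) ⇒ ln(n₀ₐ/n₀ᵦ) = (cₐ − cᵦ)·d
d = ln(0.61/0.48) / (0.613 − 0.222) = 0.2397 / 0.391 = 0.613 km

0.61 km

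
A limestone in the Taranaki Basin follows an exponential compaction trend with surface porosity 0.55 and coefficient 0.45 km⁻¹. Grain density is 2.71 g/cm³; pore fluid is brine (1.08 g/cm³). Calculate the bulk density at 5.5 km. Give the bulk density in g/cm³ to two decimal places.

Porosity at depth: n = 0.55·exp(−0.45×5.5) = 0.55×0.0842 = 0.0463
Bulk density: ρ_b = (1−n)ρ_g + n·ρ_f = 0.9537×2.71 + 0.0463×1.08
       = 2.585 + 0.050 = 2.635 g/cm³

2.63 g/cm³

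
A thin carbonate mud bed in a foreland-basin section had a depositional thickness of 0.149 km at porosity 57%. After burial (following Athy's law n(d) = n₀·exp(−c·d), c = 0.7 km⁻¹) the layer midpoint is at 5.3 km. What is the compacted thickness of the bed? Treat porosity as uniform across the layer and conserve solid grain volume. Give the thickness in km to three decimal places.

Porosity at 5.3 km: n = 0.57·exp(−0.7×5.3) = 0.0140
Solid-volume conservation: h(1−n) = h₀(1−n₀) ⇒ h = h₀·(1−n₀)/(1−n)
h = 0.149 × (1 − 0.57)/(1 − 0.0140) = 0.149 × 0.4361 = 0.0650 km

0.065 km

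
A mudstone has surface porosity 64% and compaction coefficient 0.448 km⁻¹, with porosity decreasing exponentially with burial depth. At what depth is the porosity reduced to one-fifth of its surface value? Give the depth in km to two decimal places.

n/n₀ = 1/5 ⇒ exp(−c·z) = 1/5 ⇒ z = ln(5) / c
z = 1.6094 / 0.448 = 3.592 km

3.59 km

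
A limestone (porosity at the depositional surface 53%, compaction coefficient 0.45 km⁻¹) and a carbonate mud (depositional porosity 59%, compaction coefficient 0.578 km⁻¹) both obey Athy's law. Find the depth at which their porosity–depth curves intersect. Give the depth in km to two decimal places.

Set phi₀ₐ e^(−cₐZ) = phi₀ᵦ e^(−cᵦZ) ⇒ ln(phi₀ₐ/phi₀ᵦ) = (cₐ − cᵦ)·Z
Z = ln(0.53/0.59) / (0.45 − 0.578) = -0.1072 / -0.128 = 0.838 km

0.84 km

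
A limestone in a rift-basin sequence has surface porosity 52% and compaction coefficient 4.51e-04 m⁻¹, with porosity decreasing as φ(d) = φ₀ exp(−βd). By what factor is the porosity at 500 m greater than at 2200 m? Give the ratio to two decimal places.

Working in km (1 km = 1000 m; β in km⁻¹ = β in m⁻¹ × 1000):
φ(d₁)/φ(d₂) = e^(−β·d₁)/e^(−β·d₂) = e^{β(d₂−d₁)}
= exp(0.451 × 1.7) = exp(0.7667) = 2.1527

2.15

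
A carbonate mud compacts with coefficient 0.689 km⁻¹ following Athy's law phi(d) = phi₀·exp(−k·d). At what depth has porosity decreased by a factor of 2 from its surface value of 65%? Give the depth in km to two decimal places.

1.01 km

phi/phi₀ = 1/2 ⇒ exp(−k·d) = 1/2 ⇒ d = ln(2) / k
d = 0.6931 / 0.689 = 1.006 km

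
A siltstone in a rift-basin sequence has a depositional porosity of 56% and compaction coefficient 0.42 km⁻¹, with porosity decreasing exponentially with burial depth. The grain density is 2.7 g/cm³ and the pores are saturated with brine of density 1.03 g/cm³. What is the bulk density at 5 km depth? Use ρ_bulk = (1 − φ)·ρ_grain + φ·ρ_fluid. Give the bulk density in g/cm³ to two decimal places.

Porosity at depth: φ = 0.56·exp(−0.42×5) = 0.56×0.1225 = 0.0686
Bulk density: ρ_b = (1−φ)ρ_g + φ·ρ_f = 0.9314×2.7 + 0.0686×1.03
       = 2.515 + 0.071 = 2.585 g/cm³

2.59 g/cm³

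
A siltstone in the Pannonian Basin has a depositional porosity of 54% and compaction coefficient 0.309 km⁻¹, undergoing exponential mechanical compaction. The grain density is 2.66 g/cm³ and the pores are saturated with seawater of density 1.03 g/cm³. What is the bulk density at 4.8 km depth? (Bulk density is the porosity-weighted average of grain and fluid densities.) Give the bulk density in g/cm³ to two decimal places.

2.46 g/cm³

Porosity at depth: phi = 0.54·exp(−0.309×4.8) = 0.54×0.2269 = 0.1225
Bulk density: ρ_b = (1−phi)ρ_g + phi·ρ_f = 0.8775×2.66 + 0.1225×1.03
       = 2.334 + 0.126 = 2.460 g/cm³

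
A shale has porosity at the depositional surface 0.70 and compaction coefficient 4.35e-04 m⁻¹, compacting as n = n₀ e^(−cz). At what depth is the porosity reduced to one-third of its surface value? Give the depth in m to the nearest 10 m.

2530 m

Working in km (1 km = 1000 m; c in km⁻¹ = c in m⁻¹ × 1000):
n/n₀ = 1/3 ⇒ exp(−c·z) = 1/3 ⇒ z = ln(3) / c
z = 1.0986 / 0.435 = 2.526 km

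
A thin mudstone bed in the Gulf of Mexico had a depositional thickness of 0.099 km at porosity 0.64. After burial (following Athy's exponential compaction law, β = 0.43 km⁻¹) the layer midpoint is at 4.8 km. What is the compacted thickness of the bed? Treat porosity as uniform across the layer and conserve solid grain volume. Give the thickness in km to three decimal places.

Porosity at 4.8 km: φ = 0.64·exp(−0.43×4.8) = 0.0812
Solid-volume conservation: h(1−φ) = h₀(1−φ₀) ⇒ h = h₀·(1−φ₀)/(1−φ)
h = 0.099 × (1 − 0.64)/(1 − 0.0812) = 0.099 × 0.3918 = 0.0388 km

0.039 km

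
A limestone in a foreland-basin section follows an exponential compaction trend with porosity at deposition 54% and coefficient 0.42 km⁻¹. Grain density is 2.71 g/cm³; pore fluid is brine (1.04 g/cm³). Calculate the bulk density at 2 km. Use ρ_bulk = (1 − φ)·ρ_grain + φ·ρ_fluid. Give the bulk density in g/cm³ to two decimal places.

2.32 g/cm³

Porosity at depth: φ = 0.54·exp(−0.42×2) = 0.54×0.4317 = 0.2331
Bulk density: ρ_b = (1−φ)ρ_g + φ·ρ_f = 0.7669×2.71 + 0.2331×1.04
       = 2.078 + 0.242 = 2.321 g/cm³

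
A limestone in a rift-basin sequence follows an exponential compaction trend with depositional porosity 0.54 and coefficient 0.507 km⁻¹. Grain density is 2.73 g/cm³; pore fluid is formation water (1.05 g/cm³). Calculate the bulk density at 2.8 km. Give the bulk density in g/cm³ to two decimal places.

2.51 g/cm³

Porosity at depth: φ = 0.54·exp(−0.507×2.8) = 0.54×0.2418 = 0.1306
Bulk density: ρ_b = (1−φ)ρ_g + φ·ρ_f = 0.8694×2.73 + 0.1306×1.05
       = 2.374 + 0.137 = 2.511 g/cm³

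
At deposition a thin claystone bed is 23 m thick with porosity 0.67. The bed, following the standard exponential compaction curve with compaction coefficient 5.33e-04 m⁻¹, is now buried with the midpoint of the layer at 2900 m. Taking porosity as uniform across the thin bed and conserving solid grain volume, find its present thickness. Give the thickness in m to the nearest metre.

9 m

Working in km (1 km = 1000 m; c in km⁻¹ = c in m⁻¹ × 1000):
Porosity at 2.9 km: n = 0.67·exp(−0.533×2.9) = 0.1428
Solid-volume conservation: h(1−n) = h₀(1−n₀) ⇒ h = h₀·(1−n₀)/(1−n)
h = 0.023 × (1 − 0.67)/(1 − 0.1428) = 0.023 × 0.3850 = 0.0089 km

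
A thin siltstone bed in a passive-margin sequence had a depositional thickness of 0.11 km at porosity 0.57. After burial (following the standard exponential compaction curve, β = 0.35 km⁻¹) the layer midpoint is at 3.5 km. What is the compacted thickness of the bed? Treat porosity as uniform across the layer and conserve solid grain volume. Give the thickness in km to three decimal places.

0.057 km

Porosity at 3.5 km: phi = 0.57·exp(−0.35×3.5) = 0.1674
Solid-volume conservation: h(1−phi) = h₀(1−phi₀) ⇒ h = h₀·(1−phi₀)/(1−phi)
h = 0.11 × (1 − 0.57)/(1 − 0.1674) = 0.11 × 0.5165 = 0.0568 km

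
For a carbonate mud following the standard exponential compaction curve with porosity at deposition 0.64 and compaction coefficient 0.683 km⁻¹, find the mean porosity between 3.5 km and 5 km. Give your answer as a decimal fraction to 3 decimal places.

⟨n⟩ = (1/(Z₂−Z₁)) ∫ n₀ e^(−cZ) dZ = n₀·(e^(−c·Z₁) − e^(−c·Z₂)) / (c·(Z₂−Z₁))
e^(−0.683×3.5) = 0.0916; e^(−0.683×5) = 0.0329
⟨n⟩ = 0.64 × (0.0916 − 0.0329) / (0.683 × 1.5) = 0.64 × 0.0573 = 0.0367

0.037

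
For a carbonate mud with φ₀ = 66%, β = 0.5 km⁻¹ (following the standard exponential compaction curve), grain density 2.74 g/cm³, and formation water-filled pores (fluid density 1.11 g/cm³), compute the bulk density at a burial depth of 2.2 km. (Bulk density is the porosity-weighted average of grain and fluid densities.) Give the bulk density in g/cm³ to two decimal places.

2.38 g/cm³

Porosity at depth: φ = 0.66·exp(−0.5×2.2) = 0.66×0.3329 = 0.2197
Bulk density: ρ_b = (1−φ)ρ_g + φ·ρ_f = 0.7803×2.74 + 0.2197×1.11
       = 2.138 + 0.244 = 2.382 g/cm³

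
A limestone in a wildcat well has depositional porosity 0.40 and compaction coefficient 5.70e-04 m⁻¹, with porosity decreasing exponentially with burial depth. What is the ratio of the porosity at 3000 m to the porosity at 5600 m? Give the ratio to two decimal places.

Working in km (1 km = 1000 m; k in km⁻¹ = k in m⁻¹ × 1000):
φ(d₁)/φ(d₂) = e^(−k·d₁)/e^(−k·d₂) = e^{k(d₂−d₁)}
= exp(0.57 × 2.6) = exp(1.482) = 4.4017

4.40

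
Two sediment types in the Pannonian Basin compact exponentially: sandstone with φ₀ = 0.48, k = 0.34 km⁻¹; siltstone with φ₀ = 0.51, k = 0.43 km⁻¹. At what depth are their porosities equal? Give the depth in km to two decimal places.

Set φ₀ₐ e^(−kₐz) = φ₀ᵦ e^(−kᵦz) ⇒ ln(φ₀ₐ/φ₀ᵦ) = (kₐ − kᵦ)·z
z = ln(0.48/0.51) / (0.34 − 0.43) = -0.0606 / -0.09 = 0.674 km

0.67 km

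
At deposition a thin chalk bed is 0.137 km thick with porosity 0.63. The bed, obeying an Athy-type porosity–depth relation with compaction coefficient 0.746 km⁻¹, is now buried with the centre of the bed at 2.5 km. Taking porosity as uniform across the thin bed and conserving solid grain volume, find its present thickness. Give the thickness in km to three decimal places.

0.056 km

Porosity at 2.5 km: phi = 0.63·exp(−0.746×2.5) = 0.0976
Solid-volume conservation: h(1−phi) = h₀(1−phi₀) ⇒ h = h₀·(1−phi₀)/(1−phi)
h = 0.137 × (1 − 0.63)/(1 − 0.0976) = 0.137 × 0.4100 = 0.0562 km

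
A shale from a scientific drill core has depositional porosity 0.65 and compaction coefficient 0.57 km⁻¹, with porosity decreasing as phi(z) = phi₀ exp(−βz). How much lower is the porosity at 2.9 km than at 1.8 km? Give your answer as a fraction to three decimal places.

phi(1.8) = 0.65·e^(−0.57×1.8) = 0.2330
phi(2.9) = 0.65·e^(−0.57×2.9) = 0.1245
Δphi = 0.2330 − 0.1245 = 0.1085

0.109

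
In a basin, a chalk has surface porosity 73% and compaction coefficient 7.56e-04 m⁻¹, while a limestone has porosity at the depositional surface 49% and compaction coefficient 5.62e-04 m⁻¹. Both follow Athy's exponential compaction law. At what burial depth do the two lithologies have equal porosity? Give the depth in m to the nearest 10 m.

Working in km (1 km = 1000 m; c in km⁻¹ = c in m⁻¹ × 1000):
Set φ₀ₐ e^(−cₐZ) = φ₀ᵦ e^(−cᵦZ) ⇒ ln(φ₀ₐ/φ₀ᵦ) = (cₐ − cᵦ)·Z
Z = ln(0.73/0.49) / (0.756 − 0.562) = 0.3986 / 0.194 = 2.055 km

2050 m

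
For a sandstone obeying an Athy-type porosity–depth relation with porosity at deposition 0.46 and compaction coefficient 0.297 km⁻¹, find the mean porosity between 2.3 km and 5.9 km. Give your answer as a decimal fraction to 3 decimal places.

⟨φ⟩ = (1/(z₂−z₁)) ∫ φ₀ e^(−kz) dz = φ₀·(e^(−k·z₁) − e^(−k·z₂)) / (k·(z₂−z₁))
e^(−0.297×2.3) = 0.5050; e^(−0.297×5.9) = 0.1734
⟨φ⟩ = 0.46 × (0.5050 − 0.1734) / (0.297 × 3.6) = 0.46 × 0.3102 = 0.1427

0.143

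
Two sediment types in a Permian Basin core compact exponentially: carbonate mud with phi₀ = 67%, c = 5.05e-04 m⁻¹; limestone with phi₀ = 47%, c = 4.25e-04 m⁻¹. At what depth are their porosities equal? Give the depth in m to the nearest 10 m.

4430 m

Working in km (1 km = 1000 m; c in km⁻¹ = c in m⁻¹ × 1000):
Set phi₀ₐ e^(−cₐZ) = phi₀ᵦ e^(−cᵦZ) ⇒ ln(phi₀ₐ/phi₀ᵦ) = (cₐ − cᵦ)·Z
Z = ln(0.67/0.47) / (0.505 − 0.425) = 0.3545 / 0.08 = 4.432 km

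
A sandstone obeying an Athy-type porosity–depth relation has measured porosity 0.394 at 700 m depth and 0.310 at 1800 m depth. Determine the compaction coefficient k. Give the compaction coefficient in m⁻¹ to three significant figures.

0.000218 m⁻¹

Working in km (1 km = 1000 m; k in km⁻¹ = k in m⁻¹ × 1000):
Athy: φ(z) = φ₀ e^(−kz) ⇒ φ₁/φ₂ = e^{k(z₂−z₁)} ⇒ k = ln(φ₁/φ₂)/(z₂−z₁)
k = ln(0.394/0.31) / (1.8 − 0.7) = ln(1.271) / 1.1 = 0.2398 / 1.1 = 0.218 km⁻¹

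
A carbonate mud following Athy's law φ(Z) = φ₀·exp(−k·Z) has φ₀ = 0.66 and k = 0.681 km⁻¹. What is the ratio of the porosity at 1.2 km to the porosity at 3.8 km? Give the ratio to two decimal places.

5.87

φ(Z₁)/φ(Z₂) = e^(−k·Z₁)/e^(−k·Z₂) = e^{k(Z₂−Z₁)}
= exp(0.681 × 2.6) = exp(1.771) = 5.8744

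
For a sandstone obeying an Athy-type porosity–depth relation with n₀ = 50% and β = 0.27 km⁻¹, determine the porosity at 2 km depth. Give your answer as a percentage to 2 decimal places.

29.14%

n = n₀·exp(−β·Z) = 0.5 × exp(−0.27 × 2) = 0.5 × exp(−0.54)
  = 0.5 × 0.5827 = 0.2914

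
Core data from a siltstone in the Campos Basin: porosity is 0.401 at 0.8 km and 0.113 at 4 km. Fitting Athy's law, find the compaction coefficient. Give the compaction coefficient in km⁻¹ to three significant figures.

0.396 km⁻¹

Athy: n(z) = n₀ e^(−kz) ⇒ n₁/n₂ = e^{k(z₂−z₁)} ⇒ k = ln(n₁/n₂)/(z₂−z₁)
k = ln(0.401/0.113) / (4 − 0.8) = ln(3.549) / 3.2 = 1.2666 / 3.2 = 0.3958 km⁻¹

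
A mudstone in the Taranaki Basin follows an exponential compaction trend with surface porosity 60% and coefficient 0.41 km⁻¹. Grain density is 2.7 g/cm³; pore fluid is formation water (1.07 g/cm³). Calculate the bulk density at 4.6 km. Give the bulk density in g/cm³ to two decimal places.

2.55 g/cm³

Porosity at depth: φ = 0.6·exp(−0.41×4.6) = 0.6×0.1517 = 0.0910
Bulk density: ρ_b = (1−φ)ρ_g + φ·ρ_f = 0.9090×2.7 + 0.0910×1.07
       = 2.454 + 0.097 = 2.552 g/cm³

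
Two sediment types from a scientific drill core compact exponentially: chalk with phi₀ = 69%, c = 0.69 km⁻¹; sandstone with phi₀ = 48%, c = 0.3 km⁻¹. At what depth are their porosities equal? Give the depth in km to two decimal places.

Set phi₀ₐ e^(−cₐd) = phi₀ᵦ e^(−cᵦd) ⇒ ln(phi₀ₐ/phi₀ᵦ) = (cₐ − cᵦ)·d
d = ln(0.69/0.48) / (0.69 − 0.3) = 0.3629 / 0.39 = 0.931 km

0.93 km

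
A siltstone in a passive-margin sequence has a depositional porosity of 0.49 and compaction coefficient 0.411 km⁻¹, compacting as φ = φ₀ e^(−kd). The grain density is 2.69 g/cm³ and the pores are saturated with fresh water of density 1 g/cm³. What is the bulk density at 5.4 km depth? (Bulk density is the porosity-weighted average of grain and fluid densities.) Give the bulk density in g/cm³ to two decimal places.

2.60 g/cm³

Porosity at depth: φ = 0.49·exp(−0.411×5.4) = 0.49×0.1087 = 0.0533
Bulk density: ρ_b = (1−φ)ρ_g + φ·ρ_f = 0.9467×2.69 + 0.0533×1
       = 2.547 + 0.053 = 2.600 g/cm³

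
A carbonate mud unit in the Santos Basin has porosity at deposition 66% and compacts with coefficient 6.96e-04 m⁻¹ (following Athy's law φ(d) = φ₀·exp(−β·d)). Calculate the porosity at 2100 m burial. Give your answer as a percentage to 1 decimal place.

15.3%

Working in km (1 km = 1000 m; β in km⁻¹ = β in m⁻¹ × 1000):
φ = φ₀·exp(−β·d) = 0.66 × exp(−0.696 × 2.1) = 0.66 × exp(−1.462)
  = 0.66 × 0.2319 = 0.1530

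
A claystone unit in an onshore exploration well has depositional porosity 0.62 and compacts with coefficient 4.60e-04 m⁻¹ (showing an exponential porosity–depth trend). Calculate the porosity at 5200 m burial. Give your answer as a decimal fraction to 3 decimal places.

0.057

Working in km (1 km = 1000 m; β in km⁻¹ = β in m⁻¹ × 1000):
phi = phi₀·exp(−β·d) = 0.62 × exp(−0.46 × 5.2) = 0.62 × exp(−2.392)
  = 0.62 × 0.0914 = 0.0567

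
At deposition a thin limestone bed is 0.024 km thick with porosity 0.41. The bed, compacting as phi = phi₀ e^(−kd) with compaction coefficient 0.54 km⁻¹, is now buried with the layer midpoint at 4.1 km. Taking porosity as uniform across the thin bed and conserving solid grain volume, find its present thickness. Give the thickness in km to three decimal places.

0.015 km

Porosity at 4.1 km: phi = 0.41·exp(−0.54×4.1) = 0.0448
Solid-volume conservation: h(1−phi) = h₀(1−phi₀) ⇒ h = h₀·(1−phi₀)/(1−phi)
h = 0.024 × (1 − 0.41)/(1 − 0.0448) = 0.024 × 0.6177 = 0.0148 km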